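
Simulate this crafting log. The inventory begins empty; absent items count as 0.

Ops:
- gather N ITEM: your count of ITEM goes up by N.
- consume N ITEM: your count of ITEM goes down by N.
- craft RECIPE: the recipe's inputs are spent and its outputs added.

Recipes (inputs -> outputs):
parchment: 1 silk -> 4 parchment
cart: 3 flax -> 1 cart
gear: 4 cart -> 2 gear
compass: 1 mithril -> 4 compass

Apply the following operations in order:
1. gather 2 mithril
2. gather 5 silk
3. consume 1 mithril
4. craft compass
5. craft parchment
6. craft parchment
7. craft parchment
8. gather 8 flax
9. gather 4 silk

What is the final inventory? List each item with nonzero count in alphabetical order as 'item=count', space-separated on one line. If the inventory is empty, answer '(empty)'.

After 1 (gather 2 mithril): mithril=2
After 2 (gather 5 silk): mithril=2 silk=5
After 3 (consume 1 mithril): mithril=1 silk=5
After 4 (craft compass): compass=4 silk=5
After 5 (craft parchment): compass=4 parchment=4 silk=4
After 6 (craft parchment): compass=4 parchment=8 silk=3
After 7 (craft parchment): compass=4 parchment=12 silk=2
After 8 (gather 8 flax): compass=4 flax=8 parchment=12 silk=2
After 9 (gather 4 silk): compass=4 flax=8 parchment=12 silk=6

Answer: compass=4 flax=8 parchment=12 silk=6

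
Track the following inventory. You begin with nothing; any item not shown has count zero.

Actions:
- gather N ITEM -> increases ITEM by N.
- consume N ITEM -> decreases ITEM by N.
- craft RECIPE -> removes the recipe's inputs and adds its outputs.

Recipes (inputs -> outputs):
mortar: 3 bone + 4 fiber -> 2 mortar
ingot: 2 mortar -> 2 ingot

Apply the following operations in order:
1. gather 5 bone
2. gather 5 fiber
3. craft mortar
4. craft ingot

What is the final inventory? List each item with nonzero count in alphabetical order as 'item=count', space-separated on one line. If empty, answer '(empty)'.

Answer: bone=2 fiber=1 ingot=2

Derivation:
After 1 (gather 5 bone): bone=5
After 2 (gather 5 fiber): bone=5 fiber=5
After 3 (craft mortar): bone=2 fiber=1 mortar=2
After 4 (craft ingot): bone=2 fiber=1 ingot=2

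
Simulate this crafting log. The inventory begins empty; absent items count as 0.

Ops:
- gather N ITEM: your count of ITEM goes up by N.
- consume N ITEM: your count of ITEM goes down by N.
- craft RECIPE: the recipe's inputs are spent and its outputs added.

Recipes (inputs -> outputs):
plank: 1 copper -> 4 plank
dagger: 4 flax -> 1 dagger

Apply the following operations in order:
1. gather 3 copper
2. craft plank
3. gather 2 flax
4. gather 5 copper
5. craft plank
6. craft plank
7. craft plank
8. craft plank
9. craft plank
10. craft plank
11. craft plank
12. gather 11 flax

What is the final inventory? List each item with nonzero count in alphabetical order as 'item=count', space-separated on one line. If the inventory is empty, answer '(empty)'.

Answer: flax=13 plank=32

Derivation:
After 1 (gather 3 copper): copper=3
After 2 (craft plank): copper=2 plank=4
After 3 (gather 2 flax): copper=2 flax=2 plank=4
After 4 (gather 5 copper): copper=7 flax=2 plank=4
After 5 (craft plank): copper=6 flax=2 plank=8
After 6 (craft plank): copper=5 flax=2 plank=12
After 7 (craft plank): copper=4 flax=2 plank=16
After 8 (craft plank): copper=3 flax=2 plank=20
After 9 (craft plank): copper=2 flax=2 plank=24
After 10 (craft plank): copper=1 flax=2 plank=28
After 11 (craft plank): flax=2 plank=32
After 12 (gather 11 flax): flax=13 plank=32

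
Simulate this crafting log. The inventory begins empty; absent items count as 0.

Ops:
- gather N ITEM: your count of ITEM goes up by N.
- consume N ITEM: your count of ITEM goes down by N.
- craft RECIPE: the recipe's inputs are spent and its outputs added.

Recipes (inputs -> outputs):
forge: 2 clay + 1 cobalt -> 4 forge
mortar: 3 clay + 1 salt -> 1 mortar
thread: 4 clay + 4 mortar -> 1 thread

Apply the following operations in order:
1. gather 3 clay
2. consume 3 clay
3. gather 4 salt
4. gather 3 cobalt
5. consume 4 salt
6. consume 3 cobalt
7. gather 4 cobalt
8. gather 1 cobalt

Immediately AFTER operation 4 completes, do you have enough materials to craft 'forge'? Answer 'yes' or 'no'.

Answer: no

Derivation:
After 1 (gather 3 clay): clay=3
After 2 (consume 3 clay): (empty)
After 3 (gather 4 salt): salt=4
After 4 (gather 3 cobalt): cobalt=3 salt=4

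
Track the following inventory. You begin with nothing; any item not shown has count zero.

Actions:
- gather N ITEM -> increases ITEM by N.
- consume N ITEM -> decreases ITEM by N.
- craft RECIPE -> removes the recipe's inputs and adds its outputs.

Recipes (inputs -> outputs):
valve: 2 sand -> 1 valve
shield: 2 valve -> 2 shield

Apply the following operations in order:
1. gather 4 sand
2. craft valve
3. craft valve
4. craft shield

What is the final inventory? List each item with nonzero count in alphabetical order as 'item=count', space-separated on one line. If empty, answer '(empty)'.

Answer: shield=2

Derivation:
After 1 (gather 4 sand): sand=4
After 2 (craft valve): sand=2 valve=1
After 3 (craft valve): valve=2
After 4 (craft shield): shield=2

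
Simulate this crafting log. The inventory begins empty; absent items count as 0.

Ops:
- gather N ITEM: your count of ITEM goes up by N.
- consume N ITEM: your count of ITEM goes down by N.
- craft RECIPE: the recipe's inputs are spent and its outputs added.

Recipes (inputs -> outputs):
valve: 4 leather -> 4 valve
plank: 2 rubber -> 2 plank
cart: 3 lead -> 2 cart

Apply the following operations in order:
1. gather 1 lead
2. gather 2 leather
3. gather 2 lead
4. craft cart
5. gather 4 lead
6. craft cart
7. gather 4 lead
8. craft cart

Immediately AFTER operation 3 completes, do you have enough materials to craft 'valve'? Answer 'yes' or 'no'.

Answer: no

Derivation:
After 1 (gather 1 lead): lead=1
After 2 (gather 2 leather): lead=1 leather=2
After 3 (gather 2 lead): lead=3 leather=2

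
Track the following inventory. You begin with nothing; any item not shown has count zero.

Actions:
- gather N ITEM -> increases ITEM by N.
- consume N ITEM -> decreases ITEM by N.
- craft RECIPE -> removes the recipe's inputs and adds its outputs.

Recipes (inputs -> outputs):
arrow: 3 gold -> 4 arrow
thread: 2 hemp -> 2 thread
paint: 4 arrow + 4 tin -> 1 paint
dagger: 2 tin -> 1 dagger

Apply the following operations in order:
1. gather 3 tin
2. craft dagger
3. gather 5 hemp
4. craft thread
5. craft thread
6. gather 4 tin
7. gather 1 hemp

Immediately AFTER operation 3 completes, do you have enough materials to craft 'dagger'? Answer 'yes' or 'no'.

Answer: no

Derivation:
After 1 (gather 3 tin): tin=3
After 2 (craft dagger): dagger=1 tin=1
After 3 (gather 5 hemp): dagger=1 hemp=5 tin=1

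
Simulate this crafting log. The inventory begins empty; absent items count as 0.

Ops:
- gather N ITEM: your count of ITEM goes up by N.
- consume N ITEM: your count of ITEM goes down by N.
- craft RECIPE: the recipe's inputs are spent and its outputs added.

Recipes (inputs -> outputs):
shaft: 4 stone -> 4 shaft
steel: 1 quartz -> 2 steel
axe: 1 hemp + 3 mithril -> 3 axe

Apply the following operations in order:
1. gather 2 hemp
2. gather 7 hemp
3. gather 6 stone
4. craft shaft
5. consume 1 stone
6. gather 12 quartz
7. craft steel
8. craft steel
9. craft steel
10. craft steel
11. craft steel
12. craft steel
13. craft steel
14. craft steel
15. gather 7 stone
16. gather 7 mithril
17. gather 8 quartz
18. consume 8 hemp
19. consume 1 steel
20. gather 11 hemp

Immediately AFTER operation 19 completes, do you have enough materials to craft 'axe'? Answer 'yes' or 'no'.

After 1 (gather 2 hemp): hemp=2
After 2 (gather 7 hemp): hemp=9
After 3 (gather 6 stone): hemp=9 stone=6
After 4 (craft shaft): hemp=9 shaft=4 stone=2
After 5 (consume 1 stone): hemp=9 shaft=4 stone=1
After 6 (gather 12 quartz): hemp=9 quartz=12 shaft=4 stone=1
After 7 (craft steel): hemp=9 quartz=11 shaft=4 steel=2 stone=1
After 8 (craft steel): hemp=9 quartz=10 shaft=4 steel=4 stone=1
After 9 (craft steel): hemp=9 quartz=9 shaft=4 steel=6 stone=1
After 10 (craft steel): hemp=9 quartz=8 shaft=4 steel=8 stone=1
After 11 (craft steel): hemp=9 quartz=7 shaft=4 steel=10 stone=1
After 12 (craft steel): hemp=9 quartz=6 shaft=4 steel=12 stone=1
After 13 (craft steel): hemp=9 quartz=5 shaft=4 steel=14 stone=1
After 14 (craft steel): hemp=9 quartz=4 shaft=4 steel=16 stone=1
After 15 (gather 7 stone): hemp=9 quartz=4 shaft=4 steel=16 stone=8
After 16 (gather 7 mithril): hemp=9 mithril=7 quartz=4 shaft=4 steel=16 stone=8
After 17 (gather 8 quartz): hemp=9 mithril=7 quartz=12 shaft=4 steel=16 stone=8
After 18 (consume 8 hemp): hemp=1 mithril=7 quartz=12 shaft=4 steel=16 stone=8
After 19 (consume 1 steel): hemp=1 mithril=7 quartz=12 shaft=4 steel=15 stone=8

Answer: yes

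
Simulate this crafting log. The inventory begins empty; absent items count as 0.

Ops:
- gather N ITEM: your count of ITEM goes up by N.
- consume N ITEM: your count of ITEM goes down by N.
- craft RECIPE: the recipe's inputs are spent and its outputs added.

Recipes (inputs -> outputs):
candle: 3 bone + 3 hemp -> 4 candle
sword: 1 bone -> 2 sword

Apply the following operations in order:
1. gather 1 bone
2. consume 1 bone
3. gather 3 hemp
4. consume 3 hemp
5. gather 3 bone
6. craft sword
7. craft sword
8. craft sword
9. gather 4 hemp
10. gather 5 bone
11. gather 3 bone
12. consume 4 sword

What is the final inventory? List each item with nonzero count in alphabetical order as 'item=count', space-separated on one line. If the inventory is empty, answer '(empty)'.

Answer: bone=8 hemp=4 sword=2

Derivation:
After 1 (gather 1 bone): bone=1
After 2 (consume 1 bone): (empty)
After 3 (gather 3 hemp): hemp=3
After 4 (consume 3 hemp): (empty)
After 5 (gather 3 bone): bone=3
After 6 (craft sword): bone=2 sword=2
After 7 (craft sword): bone=1 sword=4
After 8 (craft sword): sword=6
After 9 (gather 4 hemp): hemp=4 sword=6
After 10 (gather 5 bone): bone=5 hemp=4 sword=6
After 11 (gather 3 bone): bone=8 hemp=4 sword=6
After 12 (consume 4 sword): bone=8 hemp=4 sword=2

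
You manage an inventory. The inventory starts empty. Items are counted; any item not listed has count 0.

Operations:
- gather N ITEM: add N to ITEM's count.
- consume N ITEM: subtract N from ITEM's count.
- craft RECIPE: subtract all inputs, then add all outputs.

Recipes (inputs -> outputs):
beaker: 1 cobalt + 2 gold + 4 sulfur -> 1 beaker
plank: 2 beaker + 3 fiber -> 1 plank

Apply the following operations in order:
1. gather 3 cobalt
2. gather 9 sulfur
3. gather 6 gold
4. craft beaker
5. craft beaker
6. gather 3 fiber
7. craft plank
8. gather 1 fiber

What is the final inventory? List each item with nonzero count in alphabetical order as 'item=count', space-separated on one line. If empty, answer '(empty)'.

Answer: cobalt=1 fiber=1 gold=2 plank=1 sulfur=1

Derivation:
After 1 (gather 3 cobalt): cobalt=3
After 2 (gather 9 sulfur): cobalt=3 sulfur=9
After 3 (gather 6 gold): cobalt=3 gold=6 sulfur=9
After 4 (craft beaker): beaker=1 cobalt=2 gold=4 sulfur=5
After 5 (craft beaker): beaker=2 cobalt=1 gold=2 sulfur=1
After 6 (gather 3 fiber): beaker=2 cobalt=1 fiber=3 gold=2 sulfur=1
After 7 (craft plank): cobalt=1 gold=2 plank=1 sulfur=1
After 8 (gather 1 fiber): cobalt=1 fiber=1 gold=2 plank=1 sulfur=1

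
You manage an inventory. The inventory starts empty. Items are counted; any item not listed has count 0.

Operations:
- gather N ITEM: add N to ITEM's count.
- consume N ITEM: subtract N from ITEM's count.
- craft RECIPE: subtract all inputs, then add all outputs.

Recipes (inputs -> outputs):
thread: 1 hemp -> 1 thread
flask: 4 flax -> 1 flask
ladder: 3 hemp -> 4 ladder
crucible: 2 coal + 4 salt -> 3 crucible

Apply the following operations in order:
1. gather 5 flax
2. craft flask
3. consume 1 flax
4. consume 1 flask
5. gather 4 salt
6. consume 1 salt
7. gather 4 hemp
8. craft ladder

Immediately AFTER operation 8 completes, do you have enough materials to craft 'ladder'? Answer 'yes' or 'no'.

After 1 (gather 5 flax): flax=5
After 2 (craft flask): flask=1 flax=1
After 3 (consume 1 flax): flask=1
After 4 (consume 1 flask): (empty)
After 5 (gather 4 salt): salt=4
After 6 (consume 1 salt): salt=3
After 7 (gather 4 hemp): hemp=4 salt=3
After 8 (craft ladder): hemp=1 ladder=4 salt=3

Answer: no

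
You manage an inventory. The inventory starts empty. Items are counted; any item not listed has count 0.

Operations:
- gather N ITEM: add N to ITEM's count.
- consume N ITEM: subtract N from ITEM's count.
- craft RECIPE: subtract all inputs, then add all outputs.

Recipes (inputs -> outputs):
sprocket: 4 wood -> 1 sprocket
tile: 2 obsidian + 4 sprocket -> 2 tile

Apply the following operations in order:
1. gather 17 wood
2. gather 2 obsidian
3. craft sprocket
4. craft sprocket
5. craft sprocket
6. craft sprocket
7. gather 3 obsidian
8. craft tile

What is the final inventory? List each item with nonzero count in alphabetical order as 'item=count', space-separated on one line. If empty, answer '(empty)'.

After 1 (gather 17 wood): wood=17
After 2 (gather 2 obsidian): obsidian=2 wood=17
After 3 (craft sprocket): obsidian=2 sprocket=1 wood=13
After 4 (craft sprocket): obsidian=2 sprocket=2 wood=9
After 5 (craft sprocket): obsidian=2 sprocket=3 wood=5
After 6 (craft sprocket): obsidian=2 sprocket=4 wood=1
After 7 (gather 3 obsidian): obsidian=5 sprocket=4 wood=1
After 8 (craft tile): obsidian=3 tile=2 wood=1

Answer: obsidian=3 tile=2 wood=1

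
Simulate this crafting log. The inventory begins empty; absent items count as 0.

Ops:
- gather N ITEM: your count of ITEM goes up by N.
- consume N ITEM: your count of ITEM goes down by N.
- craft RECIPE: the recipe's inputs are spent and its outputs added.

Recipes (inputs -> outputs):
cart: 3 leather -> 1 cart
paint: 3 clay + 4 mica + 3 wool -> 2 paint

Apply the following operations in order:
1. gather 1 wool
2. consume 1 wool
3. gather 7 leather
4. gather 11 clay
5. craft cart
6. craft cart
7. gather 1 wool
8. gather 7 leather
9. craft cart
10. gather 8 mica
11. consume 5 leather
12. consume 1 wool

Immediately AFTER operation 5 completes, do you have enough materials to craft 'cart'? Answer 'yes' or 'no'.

Answer: yes

Derivation:
After 1 (gather 1 wool): wool=1
After 2 (consume 1 wool): (empty)
After 3 (gather 7 leather): leather=7
After 4 (gather 11 clay): clay=11 leather=7
After 5 (craft cart): cart=1 clay=11 leather=4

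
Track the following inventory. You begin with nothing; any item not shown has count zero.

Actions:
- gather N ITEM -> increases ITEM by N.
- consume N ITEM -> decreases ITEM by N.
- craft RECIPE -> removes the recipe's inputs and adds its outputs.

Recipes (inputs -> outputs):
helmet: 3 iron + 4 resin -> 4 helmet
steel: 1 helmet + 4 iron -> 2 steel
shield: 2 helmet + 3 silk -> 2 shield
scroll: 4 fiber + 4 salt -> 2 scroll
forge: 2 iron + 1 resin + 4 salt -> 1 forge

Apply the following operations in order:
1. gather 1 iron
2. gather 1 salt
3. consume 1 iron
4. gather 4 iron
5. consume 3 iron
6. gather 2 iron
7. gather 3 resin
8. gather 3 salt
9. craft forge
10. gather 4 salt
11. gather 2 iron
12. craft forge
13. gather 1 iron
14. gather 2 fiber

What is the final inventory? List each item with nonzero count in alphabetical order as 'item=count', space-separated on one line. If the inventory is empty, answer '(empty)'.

Answer: fiber=2 forge=2 iron=2 resin=1

Derivation:
After 1 (gather 1 iron): iron=1
After 2 (gather 1 salt): iron=1 salt=1
After 3 (consume 1 iron): salt=1
After 4 (gather 4 iron): iron=4 salt=1
After 5 (consume 3 iron): iron=1 salt=1
After 6 (gather 2 iron): iron=3 salt=1
After 7 (gather 3 resin): iron=3 resin=3 salt=1
After 8 (gather 3 salt): iron=3 resin=3 salt=4
After 9 (craft forge): forge=1 iron=1 resin=2
After 10 (gather 4 salt): forge=1 iron=1 resin=2 salt=4
After 11 (gather 2 iron): forge=1 iron=3 resin=2 salt=4
After 12 (craft forge): forge=2 iron=1 resin=1
After 13 (gather 1 iron): forge=2 iron=2 resin=1
After 14 (gather 2 fiber): fiber=2 forge=2 iron=2 resin=1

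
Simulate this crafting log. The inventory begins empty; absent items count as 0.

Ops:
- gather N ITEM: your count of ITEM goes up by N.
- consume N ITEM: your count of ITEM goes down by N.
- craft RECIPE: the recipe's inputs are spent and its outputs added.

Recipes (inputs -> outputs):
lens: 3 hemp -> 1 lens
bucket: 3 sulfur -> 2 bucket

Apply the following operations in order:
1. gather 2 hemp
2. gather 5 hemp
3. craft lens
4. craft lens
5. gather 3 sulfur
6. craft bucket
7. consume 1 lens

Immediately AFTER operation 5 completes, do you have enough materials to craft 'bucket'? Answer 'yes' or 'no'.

After 1 (gather 2 hemp): hemp=2
After 2 (gather 5 hemp): hemp=7
After 3 (craft lens): hemp=4 lens=1
After 4 (craft lens): hemp=1 lens=2
After 5 (gather 3 sulfur): hemp=1 lens=2 sulfur=3

Answer: yes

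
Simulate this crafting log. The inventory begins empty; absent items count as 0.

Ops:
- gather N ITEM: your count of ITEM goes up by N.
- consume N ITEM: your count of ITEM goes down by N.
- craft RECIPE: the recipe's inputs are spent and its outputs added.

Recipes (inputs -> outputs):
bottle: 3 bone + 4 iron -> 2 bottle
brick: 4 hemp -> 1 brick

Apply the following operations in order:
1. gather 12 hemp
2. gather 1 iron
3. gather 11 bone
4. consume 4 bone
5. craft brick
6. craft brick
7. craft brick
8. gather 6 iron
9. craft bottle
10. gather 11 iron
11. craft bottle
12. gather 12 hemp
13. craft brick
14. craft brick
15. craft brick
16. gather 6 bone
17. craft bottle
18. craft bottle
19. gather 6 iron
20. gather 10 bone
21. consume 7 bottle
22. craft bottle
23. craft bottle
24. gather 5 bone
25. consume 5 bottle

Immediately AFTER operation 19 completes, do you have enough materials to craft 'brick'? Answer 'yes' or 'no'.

Answer: no

Derivation:
After 1 (gather 12 hemp): hemp=12
After 2 (gather 1 iron): hemp=12 iron=1
After 3 (gather 11 bone): bone=11 hemp=12 iron=1
After 4 (consume 4 bone): bone=7 hemp=12 iron=1
After 5 (craft brick): bone=7 brick=1 hemp=8 iron=1
After 6 (craft brick): bone=7 brick=2 hemp=4 iron=1
After 7 (craft brick): bone=7 brick=3 iron=1
After 8 (gather 6 iron): bone=7 brick=3 iron=7
After 9 (craft bottle): bone=4 bottle=2 brick=3 iron=3
After 10 (gather 11 iron): bone=4 bottle=2 brick=3 iron=14
After 11 (craft bottle): bone=1 bottle=4 brick=3 iron=10
After 12 (gather 12 hemp): bone=1 bottle=4 brick=3 hemp=12 iron=10
After 13 (craft brick): bone=1 bottle=4 brick=4 hemp=8 iron=10
After 14 (craft brick): bone=1 bottle=4 brick=5 hemp=4 iron=10
After 15 (craft brick): bone=1 bottle=4 brick=6 iron=10
After 16 (gather 6 bone): bone=7 bottle=4 brick=6 iron=10
After 17 (craft bottle): bone=4 bottle=6 brick=6 iron=6
After 18 (craft bottle): bone=1 bottle=8 brick=6 iron=2
After 19 (gather 6 iron): bone=1 bottle=8 brick=6 iron=8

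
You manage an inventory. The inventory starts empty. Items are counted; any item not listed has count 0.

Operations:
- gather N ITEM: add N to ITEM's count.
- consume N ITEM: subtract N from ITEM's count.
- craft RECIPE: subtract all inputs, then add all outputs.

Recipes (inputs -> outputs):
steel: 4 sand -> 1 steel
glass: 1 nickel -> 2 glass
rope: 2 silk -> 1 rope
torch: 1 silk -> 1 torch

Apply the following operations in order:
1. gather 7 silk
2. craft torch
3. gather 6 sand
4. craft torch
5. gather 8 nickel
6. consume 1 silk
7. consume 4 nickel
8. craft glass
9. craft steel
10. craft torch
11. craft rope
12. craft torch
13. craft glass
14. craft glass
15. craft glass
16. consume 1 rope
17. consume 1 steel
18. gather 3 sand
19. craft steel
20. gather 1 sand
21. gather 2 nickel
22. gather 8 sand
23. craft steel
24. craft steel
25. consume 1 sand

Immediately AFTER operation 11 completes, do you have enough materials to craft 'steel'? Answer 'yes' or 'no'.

After 1 (gather 7 silk): silk=7
After 2 (craft torch): silk=6 torch=1
After 3 (gather 6 sand): sand=6 silk=6 torch=1
After 4 (craft torch): sand=6 silk=5 torch=2
After 5 (gather 8 nickel): nickel=8 sand=6 silk=5 torch=2
After 6 (consume 1 silk): nickel=8 sand=6 silk=4 torch=2
After 7 (consume 4 nickel): nickel=4 sand=6 silk=4 torch=2
After 8 (craft glass): glass=2 nickel=3 sand=6 silk=4 torch=2
After 9 (craft steel): glass=2 nickel=3 sand=2 silk=4 steel=1 torch=2
After 10 (craft torch): glass=2 nickel=3 sand=2 silk=3 steel=1 torch=3
After 11 (craft rope): glass=2 nickel=3 rope=1 sand=2 silk=1 steel=1 torch=3

Answer: no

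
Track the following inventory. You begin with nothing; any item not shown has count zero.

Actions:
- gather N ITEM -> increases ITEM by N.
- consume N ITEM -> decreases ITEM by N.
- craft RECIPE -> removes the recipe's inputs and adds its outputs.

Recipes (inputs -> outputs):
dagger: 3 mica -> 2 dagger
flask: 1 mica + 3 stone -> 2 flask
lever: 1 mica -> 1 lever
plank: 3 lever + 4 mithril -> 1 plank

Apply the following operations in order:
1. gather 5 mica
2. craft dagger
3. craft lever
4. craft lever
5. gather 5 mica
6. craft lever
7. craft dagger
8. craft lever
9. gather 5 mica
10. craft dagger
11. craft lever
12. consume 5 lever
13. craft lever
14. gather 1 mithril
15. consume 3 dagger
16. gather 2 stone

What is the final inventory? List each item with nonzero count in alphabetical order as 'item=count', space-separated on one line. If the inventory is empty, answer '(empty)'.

Answer: dagger=3 lever=1 mithril=1 stone=2

Derivation:
After 1 (gather 5 mica): mica=5
After 2 (craft dagger): dagger=2 mica=2
After 3 (craft lever): dagger=2 lever=1 mica=1
After 4 (craft lever): dagger=2 lever=2
After 5 (gather 5 mica): dagger=2 lever=2 mica=5
After 6 (craft lever): dagger=2 lever=3 mica=4
After 7 (craft dagger): dagger=4 lever=3 mica=1
After 8 (craft lever): dagger=4 lever=4
After 9 (gather 5 mica): dagger=4 lever=4 mica=5
After 10 (craft dagger): dagger=6 lever=4 mica=2
After 11 (craft lever): dagger=6 lever=5 mica=1
After 12 (consume 5 lever): dagger=6 mica=1
After 13 (craft lever): dagger=6 lever=1
After 14 (gather 1 mithril): dagger=6 lever=1 mithril=1
After 15 (consume 3 dagger): dagger=3 lever=1 mithril=1
After 16 (gather 2 stone): dagger=3 lever=1 mithril=1 stone=2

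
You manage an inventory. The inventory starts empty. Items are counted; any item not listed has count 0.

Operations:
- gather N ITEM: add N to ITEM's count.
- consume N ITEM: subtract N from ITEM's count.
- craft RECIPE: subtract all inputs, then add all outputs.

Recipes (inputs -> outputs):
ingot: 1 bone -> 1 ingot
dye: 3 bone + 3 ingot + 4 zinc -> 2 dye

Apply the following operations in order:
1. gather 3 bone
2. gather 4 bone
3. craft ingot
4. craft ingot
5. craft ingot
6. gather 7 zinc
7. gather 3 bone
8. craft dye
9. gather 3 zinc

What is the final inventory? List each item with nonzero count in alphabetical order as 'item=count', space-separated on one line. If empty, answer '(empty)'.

After 1 (gather 3 bone): bone=3
After 2 (gather 4 bone): bone=7
After 3 (craft ingot): bone=6 ingot=1
After 4 (craft ingot): bone=5 ingot=2
After 5 (craft ingot): bone=4 ingot=3
After 6 (gather 7 zinc): bone=4 ingot=3 zinc=7
After 7 (gather 3 bone): bone=7 ingot=3 zinc=7
After 8 (craft dye): bone=4 dye=2 zinc=3
After 9 (gather 3 zinc): bone=4 dye=2 zinc=6

Answer: bone=4 dye=2 zinc=6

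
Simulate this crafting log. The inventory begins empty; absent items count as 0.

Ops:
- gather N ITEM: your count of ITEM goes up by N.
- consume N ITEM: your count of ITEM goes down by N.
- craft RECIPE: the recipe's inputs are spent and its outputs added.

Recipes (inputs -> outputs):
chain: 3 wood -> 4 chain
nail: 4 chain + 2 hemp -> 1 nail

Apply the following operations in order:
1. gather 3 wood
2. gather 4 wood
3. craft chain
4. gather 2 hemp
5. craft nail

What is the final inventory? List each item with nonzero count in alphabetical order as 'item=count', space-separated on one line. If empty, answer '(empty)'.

After 1 (gather 3 wood): wood=3
After 2 (gather 4 wood): wood=7
After 3 (craft chain): chain=4 wood=4
After 4 (gather 2 hemp): chain=4 hemp=2 wood=4
After 5 (craft nail): nail=1 wood=4

Answer: nail=1 wood=4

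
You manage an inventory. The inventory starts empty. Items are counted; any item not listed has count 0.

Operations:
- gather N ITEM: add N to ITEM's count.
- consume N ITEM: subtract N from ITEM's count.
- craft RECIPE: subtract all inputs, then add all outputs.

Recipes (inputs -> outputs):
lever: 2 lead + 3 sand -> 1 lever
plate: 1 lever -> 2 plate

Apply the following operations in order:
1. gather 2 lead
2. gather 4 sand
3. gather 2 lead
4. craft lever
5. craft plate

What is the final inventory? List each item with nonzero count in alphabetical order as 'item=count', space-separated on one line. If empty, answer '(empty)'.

Answer: lead=2 plate=2 sand=1

Derivation:
After 1 (gather 2 lead): lead=2
After 2 (gather 4 sand): lead=2 sand=4
After 3 (gather 2 lead): lead=4 sand=4
After 4 (craft lever): lead=2 lever=1 sand=1
After 5 (craft plate): lead=2 plate=2 sand=1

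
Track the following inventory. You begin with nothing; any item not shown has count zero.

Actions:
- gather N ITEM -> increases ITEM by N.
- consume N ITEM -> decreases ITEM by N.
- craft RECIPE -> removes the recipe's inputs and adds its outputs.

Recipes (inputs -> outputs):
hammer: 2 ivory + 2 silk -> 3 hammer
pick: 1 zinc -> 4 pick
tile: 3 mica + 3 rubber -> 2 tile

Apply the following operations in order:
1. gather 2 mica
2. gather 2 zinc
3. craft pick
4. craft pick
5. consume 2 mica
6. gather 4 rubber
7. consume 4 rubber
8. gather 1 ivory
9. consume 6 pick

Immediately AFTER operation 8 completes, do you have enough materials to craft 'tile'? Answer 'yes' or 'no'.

After 1 (gather 2 mica): mica=2
After 2 (gather 2 zinc): mica=2 zinc=2
After 3 (craft pick): mica=2 pick=4 zinc=1
After 4 (craft pick): mica=2 pick=8
After 5 (consume 2 mica): pick=8
After 6 (gather 4 rubber): pick=8 rubber=4
After 7 (consume 4 rubber): pick=8
After 8 (gather 1 ivory): ivory=1 pick=8

Answer: no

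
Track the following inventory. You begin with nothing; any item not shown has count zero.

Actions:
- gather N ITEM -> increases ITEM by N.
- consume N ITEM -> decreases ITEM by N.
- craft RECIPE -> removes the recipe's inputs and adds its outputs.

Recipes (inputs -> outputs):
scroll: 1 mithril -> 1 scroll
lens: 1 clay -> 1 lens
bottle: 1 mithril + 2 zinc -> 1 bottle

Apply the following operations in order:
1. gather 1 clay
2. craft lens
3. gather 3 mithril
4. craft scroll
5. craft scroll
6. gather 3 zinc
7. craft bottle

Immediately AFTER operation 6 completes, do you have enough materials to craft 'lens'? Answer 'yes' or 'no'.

Answer: no

Derivation:
After 1 (gather 1 clay): clay=1
After 2 (craft lens): lens=1
After 3 (gather 3 mithril): lens=1 mithril=3
After 4 (craft scroll): lens=1 mithril=2 scroll=1
After 5 (craft scroll): lens=1 mithril=1 scroll=2
After 6 (gather 3 zinc): lens=1 mithril=1 scroll=2 zinc=3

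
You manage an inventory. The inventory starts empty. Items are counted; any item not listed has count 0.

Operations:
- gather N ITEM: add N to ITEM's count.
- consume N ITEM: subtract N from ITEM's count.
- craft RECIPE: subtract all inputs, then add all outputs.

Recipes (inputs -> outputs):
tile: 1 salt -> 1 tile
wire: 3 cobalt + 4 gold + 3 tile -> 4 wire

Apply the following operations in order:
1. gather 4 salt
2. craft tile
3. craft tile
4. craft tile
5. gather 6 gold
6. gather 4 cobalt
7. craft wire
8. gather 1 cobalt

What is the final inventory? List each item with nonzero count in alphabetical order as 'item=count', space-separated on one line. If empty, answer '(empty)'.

Answer: cobalt=2 gold=2 salt=1 wire=4

Derivation:
After 1 (gather 4 salt): salt=4
After 2 (craft tile): salt=3 tile=1
After 3 (craft tile): salt=2 tile=2
After 4 (craft tile): salt=1 tile=3
After 5 (gather 6 gold): gold=6 salt=1 tile=3
After 6 (gather 4 cobalt): cobalt=4 gold=6 salt=1 tile=3
After 7 (craft wire): cobalt=1 gold=2 salt=1 wire=4
After 8 (gather 1 cobalt): cobalt=2 gold=2 salt=1 wire=4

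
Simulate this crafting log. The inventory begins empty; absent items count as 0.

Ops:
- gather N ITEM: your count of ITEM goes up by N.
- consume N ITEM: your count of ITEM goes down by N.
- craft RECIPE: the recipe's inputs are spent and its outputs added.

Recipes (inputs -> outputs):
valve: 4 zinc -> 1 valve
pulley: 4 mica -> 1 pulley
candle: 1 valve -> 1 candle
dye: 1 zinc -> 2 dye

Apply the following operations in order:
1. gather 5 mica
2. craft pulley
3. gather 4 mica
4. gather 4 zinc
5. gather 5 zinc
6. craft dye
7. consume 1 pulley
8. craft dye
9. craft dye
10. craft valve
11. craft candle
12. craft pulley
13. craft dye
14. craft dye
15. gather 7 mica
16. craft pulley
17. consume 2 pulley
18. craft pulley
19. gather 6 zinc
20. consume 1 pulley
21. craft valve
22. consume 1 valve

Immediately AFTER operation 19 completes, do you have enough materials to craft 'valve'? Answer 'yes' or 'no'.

After 1 (gather 5 mica): mica=5
After 2 (craft pulley): mica=1 pulley=1
After 3 (gather 4 mica): mica=5 pulley=1
After 4 (gather 4 zinc): mica=5 pulley=1 zinc=4
After 5 (gather 5 zinc): mica=5 pulley=1 zinc=9
After 6 (craft dye): dye=2 mica=5 pulley=1 zinc=8
After 7 (consume 1 pulley): dye=2 mica=5 zinc=8
After 8 (craft dye): dye=4 mica=5 zinc=7
After 9 (craft dye): dye=6 mica=5 zinc=6
After 10 (craft valve): dye=6 mica=5 valve=1 zinc=2
After 11 (craft candle): candle=1 dye=6 mica=5 zinc=2
After 12 (craft pulley): candle=1 dye=6 mica=1 pulley=1 zinc=2
After 13 (craft dye): candle=1 dye=8 mica=1 pulley=1 zinc=1
After 14 (craft dye): candle=1 dye=10 mica=1 pulley=1
After 15 (gather 7 mica): candle=1 dye=10 mica=8 pulley=1
After 16 (craft pulley): candle=1 dye=10 mica=4 pulley=2
After 17 (consume 2 pulley): candle=1 dye=10 mica=4
After 18 (craft pulley): candle=1 dye=10 pulley=1
After 19 (gather 6 zinc): candle=1 dye=10 pulley=1 zinc=6

Answer: yes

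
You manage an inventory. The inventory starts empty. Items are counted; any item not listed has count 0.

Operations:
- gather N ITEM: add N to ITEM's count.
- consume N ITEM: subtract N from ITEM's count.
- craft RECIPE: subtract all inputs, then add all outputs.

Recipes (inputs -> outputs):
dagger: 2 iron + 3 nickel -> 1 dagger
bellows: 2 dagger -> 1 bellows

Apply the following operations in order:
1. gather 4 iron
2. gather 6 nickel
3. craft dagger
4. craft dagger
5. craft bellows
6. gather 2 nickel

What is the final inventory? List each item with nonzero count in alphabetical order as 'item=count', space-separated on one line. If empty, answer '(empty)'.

Answer: bellows=1 nickel=2

Derivation:
After 1 (gather 4 iron): iron=4
After 2 (gather 6 nickel): iron=4 nickel=6
After 3 (craft dagger): dagger=1 iron=2 nickel=3
After 4 (craft dagger): dagger=2
After 5 (craft bellows): bellows=1
After 6 (gather 2 nickel): bellows=1 nickel=2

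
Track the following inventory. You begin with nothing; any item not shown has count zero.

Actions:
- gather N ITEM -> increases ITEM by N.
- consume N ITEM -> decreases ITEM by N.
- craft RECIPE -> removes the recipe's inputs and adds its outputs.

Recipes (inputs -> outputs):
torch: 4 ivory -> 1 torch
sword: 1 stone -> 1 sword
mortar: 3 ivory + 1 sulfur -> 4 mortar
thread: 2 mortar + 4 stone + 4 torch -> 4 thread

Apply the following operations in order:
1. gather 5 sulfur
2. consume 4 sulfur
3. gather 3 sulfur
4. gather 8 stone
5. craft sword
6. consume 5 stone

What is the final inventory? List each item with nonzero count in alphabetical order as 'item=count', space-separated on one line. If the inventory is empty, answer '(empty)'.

After 1 (gather 5 sulfur): sulfur=5
After 2 (consume 4 sulfur): sulfur=1
After 3 (gather 3 sulfur): sulfur=4
After 4 (gather 8 stone): stone=8 sulfur=4
After 5 (craft sword): stone=7 sulfur=4 sword=1
After 6 (consume 5 stone): stone=2 sulfur=4 sword=1

Answer: stone=2 sulfur=4 sword=1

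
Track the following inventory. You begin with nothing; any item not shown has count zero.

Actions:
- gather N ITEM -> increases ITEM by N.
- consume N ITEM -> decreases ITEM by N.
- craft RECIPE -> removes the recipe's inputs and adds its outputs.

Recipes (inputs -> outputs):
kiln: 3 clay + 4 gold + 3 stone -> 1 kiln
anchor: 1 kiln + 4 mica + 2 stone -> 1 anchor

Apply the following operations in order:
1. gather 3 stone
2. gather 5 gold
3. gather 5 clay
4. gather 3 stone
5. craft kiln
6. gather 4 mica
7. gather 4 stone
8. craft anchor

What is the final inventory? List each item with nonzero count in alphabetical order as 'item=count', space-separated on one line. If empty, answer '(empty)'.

Answer: anchor=1 clay=2 gold=1 stone=5

Derivation:
After 1 (gather 3 stone): stone=3
After 2 (gather 5 gold): gold=5 stone=3
After 3 (gather 5 clay): clay=5 gold=5 stone=3
After 4 (gather 3 stone): clay=5 gold=5 stone=6
After 5 (craft kiln): clay=2 gold=1 kiln=1 stone=3
After 6 (gather 4 mica): clay=2 gold=1 kiln=1 mica=4 stone=3
After 7 (gather 4 stone): clay=2 gold=1 kiln=1 mica=4 stone=7
After 8 (craft anchor): anchor=1 clay=2 gold=1 stone=5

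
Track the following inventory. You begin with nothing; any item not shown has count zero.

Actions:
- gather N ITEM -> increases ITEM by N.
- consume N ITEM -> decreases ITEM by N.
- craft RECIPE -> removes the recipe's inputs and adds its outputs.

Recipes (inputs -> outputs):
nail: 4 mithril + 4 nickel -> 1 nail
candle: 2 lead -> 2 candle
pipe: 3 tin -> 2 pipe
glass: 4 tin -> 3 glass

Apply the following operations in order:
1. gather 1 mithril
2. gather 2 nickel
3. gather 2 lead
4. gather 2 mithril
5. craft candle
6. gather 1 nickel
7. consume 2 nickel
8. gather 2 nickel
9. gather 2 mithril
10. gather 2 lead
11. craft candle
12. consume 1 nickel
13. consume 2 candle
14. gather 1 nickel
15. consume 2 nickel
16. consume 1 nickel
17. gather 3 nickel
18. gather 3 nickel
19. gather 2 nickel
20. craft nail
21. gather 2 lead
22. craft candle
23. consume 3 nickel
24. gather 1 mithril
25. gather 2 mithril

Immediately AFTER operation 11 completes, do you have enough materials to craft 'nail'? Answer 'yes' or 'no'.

Answer: no

Derivation:
After 1 (gather 1 mithril): mithril=1
After 2 (gather 2 nickel): mithril=1 nickel=2
After 3 (gather 2 lead): lead=2 mithril=1 nickel=2
After 4 (gather 2 mithril): lead=2 mithril=3 nickel=2
After 5 (craft candle): candle=2 mithril=3 nickel=2
After 6 (gather 1 nickel): candle=2 mithril=3 nickel=3
After 7 (consume 2 nickel): candle=2 mithril=3 nickel=1
After 8 (gather 2 nickel): candle=2 mithril=3 nickel=3
After 9 (gather 2 mithril): candle=2 mithril=5 nickel=3
After 10 (gather 2 lead): candle=2 lead=2 mithril=5 nickel=3
After 11 (craft candle): candle=4 mithril=5 nickel=3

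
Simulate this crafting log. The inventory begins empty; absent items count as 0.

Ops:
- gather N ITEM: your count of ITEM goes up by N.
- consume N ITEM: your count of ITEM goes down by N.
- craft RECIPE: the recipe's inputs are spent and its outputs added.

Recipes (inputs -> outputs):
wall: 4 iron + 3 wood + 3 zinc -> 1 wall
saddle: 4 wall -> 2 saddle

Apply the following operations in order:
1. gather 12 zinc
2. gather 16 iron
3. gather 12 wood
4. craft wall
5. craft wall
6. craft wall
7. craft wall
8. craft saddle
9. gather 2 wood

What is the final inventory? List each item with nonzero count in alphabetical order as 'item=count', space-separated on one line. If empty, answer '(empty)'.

Answer: saddle=2 wood=2

Derivation:
After 1 (gather 12 zinc): zinc=12
After 2 (gather 16 iron): iron=16 zinc=12
After 3 (gather 12 wood): iron=16 wood=12 zinc=12
After 4 (craft wall): iron=12 wall=1 wood=9 zinc=9
After 5 (craft wall): iron=8 wall=2 wood=6 zinc=6
After 6 (craft wall): iron=4 wall=3 wood=3 zinc=3
After 7 (craft wall): wall=4
After 8 (craft saddle): saddle=2
After 9 (gather 2 wood): saddle=2 wood=2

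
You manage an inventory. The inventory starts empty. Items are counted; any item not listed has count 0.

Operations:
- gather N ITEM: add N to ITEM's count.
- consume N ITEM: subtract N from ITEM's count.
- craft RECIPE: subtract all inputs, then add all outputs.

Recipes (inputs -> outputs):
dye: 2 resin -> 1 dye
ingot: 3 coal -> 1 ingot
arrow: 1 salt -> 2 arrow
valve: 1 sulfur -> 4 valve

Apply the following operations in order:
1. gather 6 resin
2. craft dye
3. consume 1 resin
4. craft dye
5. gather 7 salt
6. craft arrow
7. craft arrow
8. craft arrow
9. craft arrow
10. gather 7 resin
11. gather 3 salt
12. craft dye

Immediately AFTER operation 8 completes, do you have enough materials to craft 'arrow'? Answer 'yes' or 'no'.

Answer: yes

Derivation:
After 1 (gather 6 resin): resin=6
After 2 (craft dye): dye=1 resin=4
After 3 (consume 1 resin): dye=1 resin=3
After 4 (craft dye): dye=2 resin=1
After 5 (gather 7 salt): dye=2 resin=1 salt=7
After 6 (craft arrow): arrow=2 dye=2 resin=1 salt=6
After 7 (craft arrow): arrow=4 dye=2 resin=1 salt=5
After 8 (craft arrow): arrow=6 dye=2 resin=1 salt=4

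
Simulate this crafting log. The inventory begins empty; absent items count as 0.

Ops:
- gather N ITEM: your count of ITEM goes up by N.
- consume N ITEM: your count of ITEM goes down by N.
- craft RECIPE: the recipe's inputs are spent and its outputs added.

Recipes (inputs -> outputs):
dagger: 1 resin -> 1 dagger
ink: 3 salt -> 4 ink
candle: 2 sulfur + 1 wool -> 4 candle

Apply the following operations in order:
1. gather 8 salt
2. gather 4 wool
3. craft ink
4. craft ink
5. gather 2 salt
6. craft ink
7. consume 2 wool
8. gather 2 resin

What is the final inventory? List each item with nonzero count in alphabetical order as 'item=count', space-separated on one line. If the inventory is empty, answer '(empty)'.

Answer: ink=12 resin=2 salt=1 wool=2

Derivation:
After 1 (gather 8 salt): salt=8
After 2 (gather 4 wool): salt=8 wool=4
After 3 (craft ink): ink=4 salt=5 wool=4
After 4 (craft ink): ink=8 salt=2 wool=4
After 5 (gather 2 salt): ink=8 salt=4 wool=4
After 6 (craft ink): ink=12 salt=1 wool=4
After 7 (consume 2 wool): ink=12 salt=1 wool=2
After 8 (gather 2 resin): ink=12 resin=2 salt=1 wool=2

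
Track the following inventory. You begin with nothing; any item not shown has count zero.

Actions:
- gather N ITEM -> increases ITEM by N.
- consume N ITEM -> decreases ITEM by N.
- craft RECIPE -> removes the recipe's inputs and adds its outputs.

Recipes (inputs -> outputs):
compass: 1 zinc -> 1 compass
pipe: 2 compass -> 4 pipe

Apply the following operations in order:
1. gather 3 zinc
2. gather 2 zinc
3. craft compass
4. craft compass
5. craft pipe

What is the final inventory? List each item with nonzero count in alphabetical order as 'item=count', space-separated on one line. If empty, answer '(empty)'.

After 1 (gather 3 zinc): zinc=3
After 2 (gather 2 zinc): zinc=5
After 3 (craft compass): compass=1 zinc=4
After 4 (craft compass): compass=2 zinc=3
After 5 (craft pipe): pipe=4 zinc=3

Answer: pipe=4 zinc=3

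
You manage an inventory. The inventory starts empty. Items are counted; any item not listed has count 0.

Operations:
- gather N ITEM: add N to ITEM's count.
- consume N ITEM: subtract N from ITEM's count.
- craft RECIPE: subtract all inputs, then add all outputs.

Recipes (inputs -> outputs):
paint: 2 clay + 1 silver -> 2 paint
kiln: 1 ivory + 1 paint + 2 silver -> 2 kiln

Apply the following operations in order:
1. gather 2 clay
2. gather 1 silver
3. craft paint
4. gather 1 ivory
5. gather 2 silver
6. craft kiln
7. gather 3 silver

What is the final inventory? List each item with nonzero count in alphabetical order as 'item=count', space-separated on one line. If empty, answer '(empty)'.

Answer: kiln=2 paint=1 silver=3

Derivation:
After 1 (gather 2 clay): clay=2
After 2 (gather 1 silver): clay=2 silver=1
After 3 (craft paint): paint=2
After 4 (gather 1 ivory): ivory=1 paint=2
After 5 (gather 2 silver): ivory=1 paint=2 silver=2
After 6 (craft kiln): kiln=2 paint=1
After 7 (gather 3 silver): kiln=2 paint=1 silver=3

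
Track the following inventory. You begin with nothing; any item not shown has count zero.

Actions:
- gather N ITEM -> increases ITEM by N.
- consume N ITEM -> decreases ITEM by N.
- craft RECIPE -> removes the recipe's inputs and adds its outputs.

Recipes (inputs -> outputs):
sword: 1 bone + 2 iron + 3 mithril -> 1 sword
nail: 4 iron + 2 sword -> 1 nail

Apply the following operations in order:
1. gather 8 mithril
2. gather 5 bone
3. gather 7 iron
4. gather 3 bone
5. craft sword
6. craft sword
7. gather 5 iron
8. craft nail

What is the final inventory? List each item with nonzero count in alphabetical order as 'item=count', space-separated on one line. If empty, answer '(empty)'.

After 1 (gather 8 mithril): mithril=8
After 2 (gather 5 bone): bone=5 mithril=8
After 3 (gather 7 iron): bone=5 iron=7 mithril=8
After 4 (gather 3 bone): bone=8 iron=7 mithril=8
After 5 (craft sword): bone=7 iron=5 mithril=5 sword=1
After 6 (craft sword): bone=6 iron=3 mithril=2 sword=2
After 7 (gather 5 iron): bone=6 iron=8 mithril=2 sword=2
After 8 (craft nail): bone=6 iron=4 mithril=2 nail=1

Answer: bone=6 iron=4 mithril=2 nail=1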